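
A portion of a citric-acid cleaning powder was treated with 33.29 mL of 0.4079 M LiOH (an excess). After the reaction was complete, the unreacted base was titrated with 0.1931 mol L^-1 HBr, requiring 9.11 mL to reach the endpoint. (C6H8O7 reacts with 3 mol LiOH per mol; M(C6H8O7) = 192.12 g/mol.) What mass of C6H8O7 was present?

Total n(LiOH) added = 0.4079 x 0.03329 = 0.01358 mol.
n(HBr) used = 0.1931 x 0.009110 = 0.001759 mol, which equals the excess n(LiOH).
So n(LiOH) consumed by the sample = 0.01358 - 0.001759 = 0.01182 mol.
n(C6H8O7) = 0.01182 / 3 = 0.003940 mol.
mass = 0.003940 mol x 192.12 g/mol = 0.757 g.

0.757 g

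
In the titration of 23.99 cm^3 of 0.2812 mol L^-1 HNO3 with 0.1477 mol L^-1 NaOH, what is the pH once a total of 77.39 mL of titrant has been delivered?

n(acid) = 0.2812 x 0.02399 = 0.006746 mol; n(NaOH) added = 0.1477 x 0.07739 = 0.01143 mol.
Base is in excess by 0.01143 - 0.006746 = 0.004685 mol in a total volume of 0.1014 L.
[OH^-] = 0.004685/0.1014 = 0.04621 M, so pOH = 1.34 and pH = 14.00 - 1.34 = 12.66.

12.66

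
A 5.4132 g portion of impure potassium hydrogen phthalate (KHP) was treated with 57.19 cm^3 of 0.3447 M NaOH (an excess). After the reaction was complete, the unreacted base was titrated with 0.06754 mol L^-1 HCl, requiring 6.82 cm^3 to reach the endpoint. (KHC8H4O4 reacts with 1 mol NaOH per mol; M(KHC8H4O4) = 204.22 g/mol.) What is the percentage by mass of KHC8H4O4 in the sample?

72.6%

Total n(NaOH) added = 0.3447 x 0.05719 = 0.01971 mol.
n(HCl) used = 0.06754 x 0.006820 = 0.0004606 mol, which equals the excess n(NaOH).
So n(NaOH) consumed by the sample = 0.01971 - 0.0004606 = 0.01925 mol.
n(KHC8H4O4) = 0.01925 / 1 = 0.01925 mol.
mass KHC8H4O4 = 0.01925 x 204.22 = 3.932 g, so %KHC8H4O4 = 3.932/5.4132 x 100 = 72.6%.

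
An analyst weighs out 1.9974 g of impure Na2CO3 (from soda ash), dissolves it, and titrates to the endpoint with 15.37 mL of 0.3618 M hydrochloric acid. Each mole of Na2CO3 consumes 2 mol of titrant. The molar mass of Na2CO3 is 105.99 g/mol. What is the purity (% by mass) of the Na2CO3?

14.8%

n(HCl) = 0.3618 x 0.01537 = 0.005561 mol.
n(Na2CO3) = 0.005561 / 2 = 0.002780 mol.
mass of Na2CO3 = 0.002780 x 105.99 = 0.2947 g.
% purity = 0.2947 / 1.9974 x 100 = 14.8%.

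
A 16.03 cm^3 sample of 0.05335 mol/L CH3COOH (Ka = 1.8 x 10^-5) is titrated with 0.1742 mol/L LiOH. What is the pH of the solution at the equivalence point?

8.68

n(CH3COOH) = 0.05335 x 0.01603 = 0.0008552 mol; V(LiOH) at equivalence = 0.0008552/0.1742 = 0.004909 L.
At equivalence all the acid is converted to CH3COO-; total volume = 0.01603 + 0.004909 = 0.02094 L, so [CH3COO-] = 0.0008552/0.02094 = 0.04084 M.
Kb = Kw/Ka = 1.0e-14 / 1.8 x 10^-5 = 5.56e-10.
[OH^-] = sqrt(Kb x [CH3COO-]) = sqrt(5.56e-10 x 0.04084) = 4.76e-6 M.
pOH = 5.32, so pH = 14.00 - 5.32 = 8.68.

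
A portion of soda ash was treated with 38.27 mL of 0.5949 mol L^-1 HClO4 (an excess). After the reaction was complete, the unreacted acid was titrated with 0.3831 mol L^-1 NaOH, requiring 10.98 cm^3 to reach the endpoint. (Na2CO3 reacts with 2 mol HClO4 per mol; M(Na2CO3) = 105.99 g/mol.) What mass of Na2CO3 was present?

0.984 g

Total n(HClO4) added = 0.5949 x 0.03827 = 0.02277 mol.
n(NaOH) used = 0.3831 x 0.01098 = 0.004206 mol, which equals the excess n(HClO4).
So n(HClO4) consumed by the sample = 0.02277 - 0.004206 = 0.01856 mol.
n(Na2CO3) = 0.01856 / 2 = 0.009280 mol.
mass = 0.009280 mol x 105.99 g/mol = 0.984 g.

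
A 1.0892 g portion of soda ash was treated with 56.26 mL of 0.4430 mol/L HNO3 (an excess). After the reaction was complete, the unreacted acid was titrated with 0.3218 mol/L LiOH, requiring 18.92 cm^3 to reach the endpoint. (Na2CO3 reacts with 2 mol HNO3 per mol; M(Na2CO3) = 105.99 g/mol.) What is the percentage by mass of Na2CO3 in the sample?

91.6%

Total n(HNO3) added = 0.4430 x 0.05626 = 0.02492 mol.
n(LiOH) used = 0.3218 x 0.01892 = 0.006088 mol, which equals the excess n(HNO3).
So n(HNO3) consumed by the sample = 0.02492 - 0.006088 = 0.01883 mol.
n(Na2CO3) = 0.01883 / 2 = 0.009417 mol.
mass Na2CO3 = 0.009417 x 105.99 = 0.9981 g, so %Na2CO3 = 0.9981/1.0892 x 100 = 91.6%.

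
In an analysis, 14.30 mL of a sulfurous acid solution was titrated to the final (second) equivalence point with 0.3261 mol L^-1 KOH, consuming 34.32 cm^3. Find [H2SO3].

0.391 M

n(KOH) = 0.3261 x 0.03432 = 0.01119 mol.
At the final (second) equivalence point, 2 mol OH^- react per mol H2SO3, so n(H2SO3) = 0.01119 / 2 = 0.005596 mol.
[H2SO3] = 0.005596 / 0.01430 L = 0.391 M.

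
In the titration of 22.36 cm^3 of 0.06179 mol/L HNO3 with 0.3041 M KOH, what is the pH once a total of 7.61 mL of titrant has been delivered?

n(acid) = 0.06179 x 0.02236 = 0.001382 mol; n(KOH) added = 0.3041 x 0.007610 = 0.002314 mol.
Base is in excess by 0.002314 - 0.001382 = 0.0009326 mol in a total volume of 0.02997 L.
[OH^-] = 0.0009326/0.02997 = 0.03112 M, so pOH = 1.51 and pH = 14.00 - 1.51 = 12.49.

12.49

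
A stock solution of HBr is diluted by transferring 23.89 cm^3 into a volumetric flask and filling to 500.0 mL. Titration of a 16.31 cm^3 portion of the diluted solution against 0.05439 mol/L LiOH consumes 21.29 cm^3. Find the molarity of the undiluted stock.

n(LiOH) = 0.05439 x 0.02129 = 0.001158 mol.
n(HBr) in the aliquot = 0.001158 mol.
[diluted HBr] = 0.001158 / 0.01631 = 0.07100 M.
Dilution factor = 500.0/23.89 = 20.93, so [stock] = 0.07100 x 20.93 = 1.49 M.

1.49 M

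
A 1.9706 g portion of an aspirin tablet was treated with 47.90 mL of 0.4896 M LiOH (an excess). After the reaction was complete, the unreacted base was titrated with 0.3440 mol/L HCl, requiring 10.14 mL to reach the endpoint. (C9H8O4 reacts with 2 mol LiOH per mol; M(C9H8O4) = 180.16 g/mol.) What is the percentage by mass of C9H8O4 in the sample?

91.3%

Total n(LiOH) added = 0.4896 x 0.04790 = 0.02345 mol.
n(HCl) used = 0.3440 x 0.01014 = 0.003488 mol, which equals the excess n(LiOH).
So n(LiOH) consumed by the sample = 0.02345 - 0.003488 = 0.01996 mol.
n(C9H8O4) = 0.01996 / 2 = 0.009982 mol.
mass C9H8O4 = 0.009982 x 180.16 = 1.798 g, so %C9H8O4 = 1.798/1.9706 x 100 = 91.3%.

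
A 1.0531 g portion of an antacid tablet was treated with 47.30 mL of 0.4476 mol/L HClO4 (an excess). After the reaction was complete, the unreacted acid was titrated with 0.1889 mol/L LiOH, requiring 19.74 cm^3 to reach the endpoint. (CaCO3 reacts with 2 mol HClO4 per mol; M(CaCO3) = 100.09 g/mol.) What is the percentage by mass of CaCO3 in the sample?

Total n(HClO4) added = 0.4476 x 0.04730 = 0.02117 mol.
n(LiOH) used = 0.1889 x 0.01974 = 0.003729 mol, which equals the excess n(HClO4).
So n(HClO4) consumed by the sample = 0.02117 - 0.003729 = 0.01744 mol.
n(CaCO3) = 0.01744 / 2 = 0.008721 mol.
mass CaCO3 = 0.008721 x 100.09 = 0.8729 g, so %CaCO3 = 0.8729/1.0531 x 100 = 82.9%.

82.9%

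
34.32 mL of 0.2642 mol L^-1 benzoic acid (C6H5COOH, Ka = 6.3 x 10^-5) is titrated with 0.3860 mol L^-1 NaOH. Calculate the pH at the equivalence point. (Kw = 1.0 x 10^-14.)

8.70

n(C6H5COOH) = 0.2642 x 0.03432 = 0.009067 mol; V(NaOH) at equivalence = 0.009067/0.3860 = 0.02349 L.
At equivalence all the acid is converted to C6H5COO-; total volume = 0.03432 + 0.02349 = 0.05781 L, so [C6H5COO-] = 0.009067/0.05781 = 0.1568 M.
Kb = Kw/Ka = 1.0e-14 / 6.3 x 10^-5 = 1.59e-10.
[OH^-] = sqrt(Kb x [C6H5COO-]) = sqrt(1.59e-10 x 0.1568) = 4.99e-6 M.
pOH = 5.30, so pH = 14.00 - 5.30 = 8.70.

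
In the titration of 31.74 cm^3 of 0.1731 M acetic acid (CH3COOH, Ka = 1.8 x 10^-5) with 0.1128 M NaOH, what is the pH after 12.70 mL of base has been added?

4.29

Initial n(CH3COOH) = 0.1731 x 0.03174 = 0.005494 mol.
n(NaOH) added = 0.1128 x 0.01270 = 0.001433 mol, converting that many moles of CH3COOH to CH3COO-.
Remaining n(CH3COOH) = 0.004062 mol; n(CH3COO-) = 0.001433 mol.
By Henderson-Hasselbalch, pH = pKa + log([A^-]/[HA]) = 4.74 + log(0.001433/0.004062) = 4.74 + (-0.45) = 4.29.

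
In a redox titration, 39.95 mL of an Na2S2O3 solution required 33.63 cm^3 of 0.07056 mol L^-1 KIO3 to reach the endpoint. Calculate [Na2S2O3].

0.356 M

n(KIO3) = 0.07056 x 0.03363 = 0.002373 mol.
From the balanced equation, 1 mol KIO3 reacts with 6 mol Na2S2O3, so n(Na2S2O3) = 0.002373 x 6/1 = 0.01424 mol.
[Na2S2O3] = 0.01424 / 0.03995 L = 0.356 M.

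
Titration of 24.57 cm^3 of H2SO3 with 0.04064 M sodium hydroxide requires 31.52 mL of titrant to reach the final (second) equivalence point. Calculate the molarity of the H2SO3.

n(NaOH) = 0.04064 x 0.03152 = 0.001281 mol.
At the final (second) equivalence point, 2 mol OH^- react per mol H2SO3, so n(H2SO3) = 0.001281 / 2 = 0.0006405 mol.
[H2SO3] = 0.0006405 / 0.02457 L = 0.0261 M.

0.0261 M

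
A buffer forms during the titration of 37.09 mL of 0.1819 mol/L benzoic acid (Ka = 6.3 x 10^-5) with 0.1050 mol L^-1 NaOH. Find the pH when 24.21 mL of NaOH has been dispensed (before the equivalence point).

3.98

Initial n(C6H5COOH) = 0.1819 x 0.03709 = 0.006747 mol.
n(NaOH) added = 0.1050 x 0.02421 = 0.002542 mol, converting that many moles of C6H5COOH to C6H5COO-.
Remaining n(C6H5COOH) = 0.004205 mol; n(C6H5COO-) = 0.002542 mol.
By Henderson-Hasselbalch, pH = pKa + log([A^-]/[HA]) = 4.20 + log(0.002542/0.004205) = 4.20 + (-0.22) = 3.98.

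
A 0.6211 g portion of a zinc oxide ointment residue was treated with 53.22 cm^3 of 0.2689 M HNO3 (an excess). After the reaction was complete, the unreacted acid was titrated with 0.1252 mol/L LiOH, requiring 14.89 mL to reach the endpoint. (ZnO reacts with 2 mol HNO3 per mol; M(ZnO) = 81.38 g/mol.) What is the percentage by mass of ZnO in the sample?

81.5%

Total n(HNO3) added = 0.2689 x 0.05322 = 0.01431 mol.
n(LiOH) used = 0.1252 x 0.01489 = 0.001864 mol, which equals the excess n(HNO3).
So n(HNO3) consumed by the sample = 0.01431 - 0.001864 = 0.01245 mol.
n(ZnO) = 0.01245 / 2 = 0.006223 mol.
mass ZnO = 0.006223 x 81.38 = 0.5065 g, so %ZnO = 0.5065/0.6211 x 100 = 81.5%.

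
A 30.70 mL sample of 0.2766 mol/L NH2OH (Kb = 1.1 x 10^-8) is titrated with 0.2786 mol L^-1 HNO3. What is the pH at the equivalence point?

3.45

n(NH2OH) = 0.2766 x 0.03070 = 0.008492 mol; V(HNO3) at equivalence = 0.008492/0.2786 = 0.03048 L.
At equivalence the base is fully converted to NH3OH+; total volume = 0.06118 L, so [NH3OH+] = 0.008492/0.06118 = 0.1388 M.
Ka(NH3OH+) = Kw/Kb = 1.0e-14 / 1.1 x 10^-8 = 9.09e-7.
[H^+] = sqrt(Ka x [NH3OH+]) = sqrt(9.09e-7 x 0.1388) = 0.000355 M.
pH = -log(0.000355) = 3.45.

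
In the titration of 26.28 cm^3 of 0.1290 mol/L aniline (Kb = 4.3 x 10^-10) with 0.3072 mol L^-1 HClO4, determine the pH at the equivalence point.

n(C6H5NH2) = 0.1290 x 0.02628 = 0.003390 mol; V(HClO4) at equivalence = 0.003390/0.3072 = 0.01104 L.
At equivalence the base is fully converted to C6H5NH3+; total volume = 0.03732 L, so [C6H5NH3+] = 0.003390/0.03732 = 0.09085 M.
Ka(C6H5NH3+) = Kw/Kb = 1.0e-14 / 4.3 x 10^-10 = 2.33e-5.
[H^+] = sqrt(Ka x [C6H5NH3+]) = sqrt(2.33e-5 x 0.09085) = 0.00145 M.
pH = -log(0.00145) = 2.84.

2.84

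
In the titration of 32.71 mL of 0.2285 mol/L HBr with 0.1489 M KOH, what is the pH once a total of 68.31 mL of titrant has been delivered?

12.43

n(acid) = 0.2285 x 0.03271 = 0.007474 mol; n(KOH) added = 0.1489 x 0.06831 = 0.01017 mol.
Base is in excess by 0.01017 - 0.007474 = 0.002697 mol in a total volume of 0.1010 L.
[OH^-] = 0.002697/0.1010 = 0.02670 M, so pOH = 1.57 and pH = 14.00 - 1.57 = 12.43.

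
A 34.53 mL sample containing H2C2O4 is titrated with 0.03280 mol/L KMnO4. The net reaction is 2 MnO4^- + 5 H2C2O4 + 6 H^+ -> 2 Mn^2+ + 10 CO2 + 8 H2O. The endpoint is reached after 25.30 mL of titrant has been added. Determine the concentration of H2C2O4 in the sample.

n(KMnO4) = 0.03280 x 0.02530 = 0.0008298 mol.
From the balanced equation, 2 mol KMnO4 reacts with 5 mol H2C2O4, so n(H2C2O4) = 0.0008298 x 5/2 = 0.002075 mol.
[H2C2O4] = 0.002075 / 0.03453 L = 0.0601 M.

0.0601 M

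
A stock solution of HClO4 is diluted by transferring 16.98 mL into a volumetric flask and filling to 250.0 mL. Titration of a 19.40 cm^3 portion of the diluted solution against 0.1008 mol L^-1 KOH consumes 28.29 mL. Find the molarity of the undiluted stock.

n(KOH) = 0.1008 x 0.02829 = 0.002852 mol.
n(HClO4) in the aliquot = 0.002852 mol.
[diluted HClO4] = 0.002852 / 0.01940 = 0.1470 M.
Dilution factor = 250.0/16.98 = 14.72, so [stock] = 0.1470 x 14.72 = 2.16 M.

2.16 M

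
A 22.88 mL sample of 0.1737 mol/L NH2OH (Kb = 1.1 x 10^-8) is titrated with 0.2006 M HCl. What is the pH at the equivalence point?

3.54

n(NH2OH) = 0.1737 x 0.02288 = 0.003974 mol; V(HCl) at equivalence = 0.003974/0.2006 = 0.01981 L.
At equivalence the base is fully converted to NH3OH+; total volume = 0.04269 L, so [NH3OH+] = 0.003974/0.04269 = 0.09309 M.
Ka(NH3OH+) = Kw/Kb = 1.0e-14 / 1.1 x 10^-8 = 9.09e-7.
[H^+] = sqrt(Ka x [NH3OH+]) = sqrt(9.09e-7 x 0.09309) = 0.000291 M.
pH = -log(0.000291) = 3.54.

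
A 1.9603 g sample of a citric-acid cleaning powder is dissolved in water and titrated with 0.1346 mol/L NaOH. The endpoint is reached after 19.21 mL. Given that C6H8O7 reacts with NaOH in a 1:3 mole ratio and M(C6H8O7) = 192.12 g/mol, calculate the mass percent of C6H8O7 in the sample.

n(NaOH) = 0.1346 x 0.01921 = 0.002586 mol.
n(C6H8O7) = 0.002586 / 3 = 0.0008619 mol.
mass of C6H8O7 = 0.0008619 x 192.12 = 0.1656 g.
% purity = 0.1656 / 1.9603 x 100 = 8.45%.

8.45%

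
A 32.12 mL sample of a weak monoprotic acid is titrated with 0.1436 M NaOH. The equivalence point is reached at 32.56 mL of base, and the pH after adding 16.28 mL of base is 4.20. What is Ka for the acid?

16.28 mL is half of the equivalence volume, so this is the half-equivalence point where [HA] = [A^-].
At half-equivalence pH = pKa, so pKa = 4.20.
Ka = 10^(-4.20) = 6.3 x 10^-5.

6.3 x 10^-5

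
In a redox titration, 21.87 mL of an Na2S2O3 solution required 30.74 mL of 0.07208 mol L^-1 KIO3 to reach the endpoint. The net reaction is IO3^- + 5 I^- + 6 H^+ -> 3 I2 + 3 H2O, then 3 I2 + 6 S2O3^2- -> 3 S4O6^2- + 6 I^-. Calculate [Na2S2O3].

0.608 M

n(KIO3) = 0.07208 x 0.03074 = 0.002216 mol.
From the balanced equation, 1 mol KIO3 reacts with 6 mol Na2S2O3, so n(Na2S2O3) = 0.002216 x 6/1 = 0.01329 mol.
[Na2S2O3] = 0.01329 / 0.02187 L = 0.608 M.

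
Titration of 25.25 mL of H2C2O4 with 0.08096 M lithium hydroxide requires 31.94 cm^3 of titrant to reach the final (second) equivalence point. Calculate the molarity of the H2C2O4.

0.0512 M

n(LiOH) = 0.08096 x 0.03194 = 0.002586 mol.
At the final (second) equivalence point, 2 mol OH^- react per mol H2C2O4, so n(H2C2O4) = 0.002586 / 2 = 0.001293 mol.
[H2C2O4] = 0.001293 / 0.02525 L = 0.0512 M.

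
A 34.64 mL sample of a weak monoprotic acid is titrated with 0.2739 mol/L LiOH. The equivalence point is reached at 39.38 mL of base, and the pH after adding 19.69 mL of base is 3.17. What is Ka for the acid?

19.69 mL is half of the equivalence volume, so this is the half-equivalence point where [HA] = [A^-].
At half-equivalence pH = pKa, so pKa = 3.17.
Ka = 10^(-3.17) = 6.8 x 10^-4.

6.8 x 10^-4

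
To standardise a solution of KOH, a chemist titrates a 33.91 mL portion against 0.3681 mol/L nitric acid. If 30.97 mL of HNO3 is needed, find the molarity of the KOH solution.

0.336 M

n(HNO3) delivered = 0.3681 x 0.03097 = 0.01140 mol.
For a 1:1 reaction, n(KOH) = 0.01140 mol.
[KOH] = 0.01140 mol / 0.03391 L = 0.336 M.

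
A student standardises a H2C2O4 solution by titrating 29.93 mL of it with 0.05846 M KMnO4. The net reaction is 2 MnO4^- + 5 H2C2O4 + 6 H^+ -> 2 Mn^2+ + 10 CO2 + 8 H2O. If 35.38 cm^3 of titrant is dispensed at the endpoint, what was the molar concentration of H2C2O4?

0.173 M

n(KMnO4) = 0.05846 x 0.03538 = 0.002068 mol.
From the balanced equation, 2 mol KMnO4 reacts with 5 mol H2C2O4, so n(H2C2O4) = 0.002068 x 5/2 = 0.005171 mol.
[H2C2O4] = 0.005171 / 0.02993 L = 0.173 M.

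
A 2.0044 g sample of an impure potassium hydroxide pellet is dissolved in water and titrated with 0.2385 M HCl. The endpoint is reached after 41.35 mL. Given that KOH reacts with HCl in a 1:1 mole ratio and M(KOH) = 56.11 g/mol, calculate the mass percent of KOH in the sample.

n(HCl) = 0.2385 x 0.04135 = 0.009862 mol.
n(KOH) = 0.009862 / 1 = 0.009862 mol.
mass of KOH = 0.009862 x 56.11 = 0.5534 g.
% purity = 0.5534 / 2.0044 x 100 = 27.6%.

27.6%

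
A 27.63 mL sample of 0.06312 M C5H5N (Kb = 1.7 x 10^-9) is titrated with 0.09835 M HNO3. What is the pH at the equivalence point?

3.32

n(C5H5N) = 0.06312 x 0.02763 = 0.001744 mol; V(HNO3) at equivalence = 0.001744/0.09835 = 0.01773 L.
At equivalence the base is fully converted to C5H5NH+; total volume = 0.04536 L, so [C5H5NH+] = 0.001744/0.04536 = 0.03845 M.
Ka(C5H5NH+) = Kw/Kb = 1.0e-14 / 1.7 x 10^-9 = 5.88e-6.
[H^+] = sqrt(Ka x [C5H5NH+]) = sqrt(5.88e-6 x 0.03845) = 0.000476 M.
pH = -log(0.000476) = 3.32.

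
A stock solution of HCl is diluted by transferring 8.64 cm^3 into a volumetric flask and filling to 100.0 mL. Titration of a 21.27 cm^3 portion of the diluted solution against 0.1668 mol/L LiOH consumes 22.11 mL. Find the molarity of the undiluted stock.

n(LiOH) = 0.1668 x 0.02211 = 0.003688 mol.
n(HCl) in the aliquot = 0.003688 mol.
[diluted HCl] = 0.003688 / 0.02127 = 0.1734 M.
Dilution factor = 100.0/8.640 = 11.57, so [stock] = 0.1734 x 11.57 = 2.01 M.

2.01 M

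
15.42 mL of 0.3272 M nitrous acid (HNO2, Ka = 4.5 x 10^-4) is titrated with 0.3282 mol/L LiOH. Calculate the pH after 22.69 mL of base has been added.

n(acid) = 0.3272 x 0.01542 = 0.005045 mol; n(LiOH) added = 0.3282 x 0.02269 = 0.007447 mol.
Base is in excess by 0.007447 - 0.005045 = 0.002401 mol in a total volume of 0.03811 L.
[OH^-] = 0.002401/0.03811 = 0.06301 M, so pOH = 1.20 and pH = 14.00 - 1.20 = 12.80.

12.80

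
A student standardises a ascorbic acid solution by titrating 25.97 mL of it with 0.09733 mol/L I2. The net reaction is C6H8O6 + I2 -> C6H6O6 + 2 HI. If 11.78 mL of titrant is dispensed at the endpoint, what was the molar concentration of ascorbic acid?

n(I2) = 0.09733 x 0.01178 = 0.001147 mol.
From the balanced equation, 1 mol I2 reacts with 1 mol ascorbic acid, so n(ascorbic acid) = 0.001147 x 1/1 = 0.001147 mol.
[ascorbic acid] = 0.001147 / 0.02597 L = 0.0441 M.

0.0441 M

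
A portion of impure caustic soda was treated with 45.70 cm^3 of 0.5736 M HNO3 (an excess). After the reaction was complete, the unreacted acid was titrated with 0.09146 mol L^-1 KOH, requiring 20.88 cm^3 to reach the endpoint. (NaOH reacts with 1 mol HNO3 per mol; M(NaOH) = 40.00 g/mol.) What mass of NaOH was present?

Total n(HNO3) added = 0.5736 x 0.04570 = 0.02621 mol.
n(KOH) used = 0.09146 x 0.02088 = 0.001910 mol, which equals the excess n(HNO3).
So n(HNO3) consumed by the sample = 0.02621 - 0.001910 = 0.02430 mol.
n(NaOH) = 0.02430 / 1 = 0.02430 mol.
mass = 0.02430 mol x 40.00 g/mol = 0.972 g.

0.972 g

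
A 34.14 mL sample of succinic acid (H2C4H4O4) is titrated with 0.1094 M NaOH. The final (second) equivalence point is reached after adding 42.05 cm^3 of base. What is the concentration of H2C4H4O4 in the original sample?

n(NaOH) = 0.1094 x 0.04205 = 0.004600 mol.
At the final (second) equivalence point, 2 mol OH^- react per mol H2C4H4O4, so n(H2C4H4O4) = 0.004600 / 2 = 0.002300 mol.
[H2C4H4O4] = 0.002300 / 0.03414 L = 0.0674 M.

0.0674 M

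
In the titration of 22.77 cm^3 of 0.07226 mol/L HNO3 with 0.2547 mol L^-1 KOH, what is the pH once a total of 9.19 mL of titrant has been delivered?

n(acid) = 0.07226 x 0.02277 = 0.001645 mol; n(KOH) added = 0.2547 x 0.009190 = 0.002341 mol.
Base is in excess by 0.002341 - 0.001645 = 0.0006953 mol in a total volume of 0.03196 L.
[OH^-] = 0.0006953/0.03196 = 0.02176 M, so pOH = 1.66 and pH = 14.00 - 1.66 = 12.34.

12.34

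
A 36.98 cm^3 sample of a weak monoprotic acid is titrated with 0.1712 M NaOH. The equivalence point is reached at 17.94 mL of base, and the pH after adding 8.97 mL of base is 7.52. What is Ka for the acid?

8.97 mL is half of the equivalence volume, so this is the half-equivalence point where [HA] = [A^-].
At half-equivalence pH = pKa, so pKa = 7.52.
Ka = 10^(-7.52) = 3.0 x 10^-8.

3.0 x 10^-8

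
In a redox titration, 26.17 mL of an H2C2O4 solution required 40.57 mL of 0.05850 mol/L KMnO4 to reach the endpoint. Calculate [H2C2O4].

n(KMnO4) = 0.05850 x 0.04057 = 0.002373 mol.
From the balanced equation, 2 mol KMnO4 reacts with 5 mol H2C2O4, so n(H2C2O4) = 0.002373 x 5/2 = 0.005933 mol.
[H2C2O4] = 0.005933 / 0.02617 L = 0.227 M.

0.227 M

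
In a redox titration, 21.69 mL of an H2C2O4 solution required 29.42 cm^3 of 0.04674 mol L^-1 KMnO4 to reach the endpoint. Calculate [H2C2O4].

0.158 M

n(KMnO4) = 0.04674 x 0.02942 = 0.001375 mol.
From the balanced equation, 2 mol KMnO4 reacts with 5 mol H2C2O4, so n(H2C2O4) = 0.001375 x 5/2 = 0.003438 mol.
[H2C2O4] = 0.003438 / 0.02169 L = 0.158 M.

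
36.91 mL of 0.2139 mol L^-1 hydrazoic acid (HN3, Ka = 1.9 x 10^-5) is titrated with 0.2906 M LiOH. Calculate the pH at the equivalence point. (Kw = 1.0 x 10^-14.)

8.91

n(HN3) = 0.2139 x 0.03691 = 0.007895 mol; V(LiOH) at equivalence = 0.007895/0.2906 = 0.02717 L.
At equivalence all the acid is converted to N3-; total volume = 0.03691 + 0.02717 = 0.06408 L, so [N3-] = 0.007895/0.06408 = 0.1232 M.
Kb = Kw/Ka = 1.0e-14 / 1.9 x 10^-5 = 5.26e-10.
[OH^-] = sqrt(Kb x [N3-]) = sqrt(5.26e-10 x 0.1232) = 8.05e-6 M.
pOH = 5.09, so pH = 14.00 - 5.09 = 8.91.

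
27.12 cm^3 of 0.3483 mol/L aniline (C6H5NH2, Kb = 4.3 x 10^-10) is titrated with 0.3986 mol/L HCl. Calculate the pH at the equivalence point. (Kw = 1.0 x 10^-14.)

n(C6H5NH2) = 0.3483 x 0.02712 = 0.009446 mol; V(HCl) at equivalence = 0.009446/0.3986 = 0.02370 L.
At equivalence the base is fully converted to C6H5NH3+; total volume = 0.05082 L, so [C6H5NH3+] = 0.009446/0.05082 = 0.1859 M.
Ka(C6H5NH3+) = Kw/Kb = 1.0e-14 / 4.3 x 10^-10 = 2.33e-5.
[H^+] = sqrt(Ka x [C6H5NH3+]) = sqrt(2.33e-5 x 0.1859) = 0.00208 M.
pH = -log(0.00208) = 2.68.

2.68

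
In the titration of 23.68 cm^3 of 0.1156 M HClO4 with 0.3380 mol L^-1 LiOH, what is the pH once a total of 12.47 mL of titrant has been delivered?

n(acid) = 0.1156 x 0.02368 = 0.002737 mol; n(LiOH) added = 0.3380 x 0.01247 = 0.004215 mol.
Base is in excess by 0.004215 - 0.002737 = 0.001477 mol in a total volume of 0.03615 L.
[OH^-] = 0.001477/0.03615 = 0.04087 M, so pOH = 1.39 and pH = 14.00 - 1.39 = 12.61.

12.61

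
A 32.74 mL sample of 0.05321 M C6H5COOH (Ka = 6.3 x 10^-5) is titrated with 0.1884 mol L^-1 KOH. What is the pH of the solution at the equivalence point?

8.41

n(C6H5COOH) = 0.05321 x 0.03274 = 0.001742 mol; V(KOH) at equivalence = 0.001742/0.1884 = 0.009247 L.
At equivalence all the acid is converted to C6H5COO-; total volume = 0.03274 + 0.009247 = 0.04199 L, so [C6H5COO-] = 0.001742/0.04199 = 0.04149 M.
Kb = Kw/Ka = 1.0e-14 / 6.3 x 10^-5 = 1.59e-10.
[OH^-] = sqrt(Kb x [C6H5COO-]) = sqrt(1.59e-10 x 0.04149) = 2.57e-6 M.
pOH = 5.59, so pH = 14.00 - 5.59 = 8.41.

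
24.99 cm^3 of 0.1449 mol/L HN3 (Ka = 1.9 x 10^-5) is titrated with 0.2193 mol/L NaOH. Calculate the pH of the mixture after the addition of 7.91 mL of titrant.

4.68

Initial n(HN3) = 0.1449 x 0.02499 = 0.003621 mol.
n(NaOH) added = 0.2193 x 0.007910 = 0.001735 mol, converting that many moles of HN3 to N3-.
Remaining n(HN3) = 0.001886 mol; n(N3-) = 0.001735 mol.
By Henderson-Hasselbalch, pH = pKa + log([A^-]/[HA]) = 4.72 + log(0.001735/0.001886) = 4.72 + (-0.04) = 4.68.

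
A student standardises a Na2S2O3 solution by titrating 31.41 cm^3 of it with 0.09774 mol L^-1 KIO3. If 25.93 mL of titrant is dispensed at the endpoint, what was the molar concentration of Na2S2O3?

0.484 M

n(KIO3) = 0.09774 x 0.02593 = 0.002534 mol.
From the balanced equation, 1 mol KIO3 reacts with 6 mol Na2S2O3, so n(Na2S2O3) = 0.002534 x 6/1 = 0.01521 mol.
[Na2S2O3] = 0.01521 / 0.03141 L = 0.484 M.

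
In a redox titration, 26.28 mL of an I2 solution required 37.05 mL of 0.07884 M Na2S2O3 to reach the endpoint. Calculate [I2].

0.0556 M

n(Na2S2O3) = 0.07884 x 0.03705 = 0.002921 mol.
From the balanced equation, 2 mol Na2S2O3 reacts with 1 mol I2, so n(I2) = 0.002921 x 1/2 = 0.001461 mol.
[I2] = 0.001461 / 0.02628 L = 0.0556 M.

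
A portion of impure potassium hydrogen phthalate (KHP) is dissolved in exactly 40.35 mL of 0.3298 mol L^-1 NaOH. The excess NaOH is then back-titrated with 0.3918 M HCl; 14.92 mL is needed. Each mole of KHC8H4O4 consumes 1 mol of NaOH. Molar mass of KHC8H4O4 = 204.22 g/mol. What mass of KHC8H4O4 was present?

1.52 g

Total n(NaOH) added = 0.3298 x 0.04035 = 0.01331 mol.
n(HCl) used = 0.3918 x 0.01492 = 0.005846 mol, which equals the excess n(NaOH).
So n(NaOH) consumed by the sample = 0.01331 - 0.005846 = 0.007462 mol.
n(KHC8H4O4) = 0.007462 / 1 = 0.007462 mol.
mass = 0.007462 mol x 204.22 g/mol = 1.52 g.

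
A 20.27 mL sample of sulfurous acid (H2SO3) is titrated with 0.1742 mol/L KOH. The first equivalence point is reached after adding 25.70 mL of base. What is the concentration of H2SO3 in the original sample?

n(KOH) = 0.1742 x 0.02570 = 0.004477 mol.
At the first equivalence point, 1 mol OH^- react per mol H2SO3, so n(H2SO3) = 0.004477 / 1 = 0.004477 mol.
[H2SO3] = 0.004477 / 0.02027 L = 0.221 M.

0.221 M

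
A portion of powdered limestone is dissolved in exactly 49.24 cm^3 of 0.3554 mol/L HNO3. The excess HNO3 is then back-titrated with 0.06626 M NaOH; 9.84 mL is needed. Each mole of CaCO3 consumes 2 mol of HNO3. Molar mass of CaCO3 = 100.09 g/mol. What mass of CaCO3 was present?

Total n(HNO3) added = 0.3554 x 0.04924 = 0.01750 mol.
n(NaOH) used = 0.06626 x 0.009840 = 0.0006520 mol, which equals the excess n(HNO3).
So n(HNO3) consumed by the sample = 0.01750 - 0.0006520 = 0.01685 mol.
n(CaCO3) = 0.01685 / 2 = 0.008424 mol.
mass = 0.008424 mol x 100.09 g/mol = 0.843 g.

0.843 g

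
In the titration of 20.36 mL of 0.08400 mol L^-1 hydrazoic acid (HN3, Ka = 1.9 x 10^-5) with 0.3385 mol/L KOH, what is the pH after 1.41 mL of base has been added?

4.31

Initial n(HN3) = 0.08400 x 0.02036 = 0.001710 mol.
n(KOH) added = 0.3385 x 0.001410 = 0.0004773 mol, converting that many moles of HN3 to N3-.
Remaining n(HN3) = 0.001233 mol; n(N3-) = 0.0004773 mol.
By Henderson-Hasselbalch, pH = pKa + log([A^-]/[HA]) = 4.72 + log(0.0004773/0.001233) = 4.72 + (-0.41) = 4.31.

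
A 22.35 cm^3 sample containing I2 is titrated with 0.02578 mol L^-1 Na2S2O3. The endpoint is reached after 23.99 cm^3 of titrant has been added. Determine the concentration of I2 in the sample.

n(Na2S2O3) = 0.02578 x 0.02399 = 0.0006185 mol.
From the balanced equation, 2 mol Na2S2O3 reacts with 1 mol I2, so n(I2) = 0.0006185 x 1/2 = 0.0003092 mol.
[I2] = 0.0003092 / 0.02235 L = 0.0138 M.

0.0138 M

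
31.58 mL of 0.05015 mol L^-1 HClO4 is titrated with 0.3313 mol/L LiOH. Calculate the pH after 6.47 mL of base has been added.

12.17

n(acid) = 0.05015 x 0.03158 = 0.001584 mol; n(LiOH) added = 0.3313 x 0.006470 = 0.002144 mol.
Base is in excess by 0.002144 - 0.001584 = 0.0005598 mol in a total volume of 0.03805 L.
[OH^-] = 0.0005598/0.03805 = 0.01471 M, so pOH = 1.83 and pH = 14.00 - 1.83 = 12.17.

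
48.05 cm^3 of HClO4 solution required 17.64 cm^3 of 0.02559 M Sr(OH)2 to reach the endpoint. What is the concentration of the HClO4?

0.0188 M

n(Sr(OH)2) delivered = 0.02559 x 0.01764 = 0.0004514 mol.
The reaction is 2 HClO4 + 1 Sr(OH)2, so n(HClO4) = 0.0004514 x 2/1 = 0.0009028 mol.
[HClO4] = 0.0009028 mol / 0.04805 L = 0.0188 M.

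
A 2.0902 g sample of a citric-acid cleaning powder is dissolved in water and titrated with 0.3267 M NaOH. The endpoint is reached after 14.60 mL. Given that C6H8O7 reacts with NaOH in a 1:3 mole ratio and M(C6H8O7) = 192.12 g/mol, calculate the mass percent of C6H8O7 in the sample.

n(NaOH) = 0.3267 x 0.01460 = 0.004770 mol.
n(C6H8O7) = 0.004770 / 3 = 0.001590 mol.
mass of C6H8O7 = 0.001590 x 192.12 = 0.3055 g.
% purity = 0.3055 / 2.0902 x 100 = 14.6%.

14.6%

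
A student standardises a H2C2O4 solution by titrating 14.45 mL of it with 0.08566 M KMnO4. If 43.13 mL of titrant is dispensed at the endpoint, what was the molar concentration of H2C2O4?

0.639 M

n(KMnO4) = 0.08566 x 0.04313 = 0.003695 mol.
From the balanced equation, 2 mol KMnO4 reacts with 5 mol H2C2O4, so n(H2C2O4) = 0.003695 x 5/2 = 0.009236 mol.
[H2C2O4] = 0.009236 / 0.01445 L = 0.639 M.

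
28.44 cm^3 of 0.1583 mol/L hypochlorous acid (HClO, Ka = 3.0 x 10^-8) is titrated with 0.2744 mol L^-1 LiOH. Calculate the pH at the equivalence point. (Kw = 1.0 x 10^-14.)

n(HClO) = 0.1583 x 0.02844 = 0.004502 mol; V(LiOH) at equivalence = 0.004502/0.2744 = 0.01641 L.
At equivalence all the acid is converted to ClO-; total volume = 0.02844 + 0.01641 = 0.04485 L, so [ClO-] = 0.004502/0.04485 = 0.1004 M.
Kb = Kw/Ka = 1.0e-14 / 3.0 x 10^-8 = 3.33e-7.
[OH^-] = sqrt(Kb x [ClO-]) = sqrt(3.33e-7 x 0.1004) = 0.000183 M.
pOH = 3.74, so pH = 14.00 - 3.74 = 10.26.

10.26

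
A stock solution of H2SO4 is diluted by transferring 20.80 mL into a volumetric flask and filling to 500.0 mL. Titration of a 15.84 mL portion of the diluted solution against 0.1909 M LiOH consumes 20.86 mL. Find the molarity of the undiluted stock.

3.02 M

n(LiOH) = 0.1909 x 0.02086 = 0.003982 mol.
n(H2SO4) in the aliquot = 0.003982 x 1/2 = 0.001991 mol.
[diluted H2SO4] = 0.001991 / 0.01584 = 0.1257 M.
Dilution factor = 500.0/20.80 = 24.04, so [stock] = 0.1257 x 24.04 = 3.02 M.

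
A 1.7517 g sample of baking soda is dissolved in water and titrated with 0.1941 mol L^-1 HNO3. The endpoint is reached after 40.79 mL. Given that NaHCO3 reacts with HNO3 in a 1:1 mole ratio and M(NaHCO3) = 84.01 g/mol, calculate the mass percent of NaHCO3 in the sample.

38.0%

n(HNO3) = 0.1941 x 0.04079 = 0.007917 mol.
n(NaHCO3) = 0.007917 / 1 = 0.007917 mol.
mass of NaHCO3 = 0.007917 x 84.01 = 0.6651 g.
% purity = 0.6651 / 1.7517 x 100 = 38.0%.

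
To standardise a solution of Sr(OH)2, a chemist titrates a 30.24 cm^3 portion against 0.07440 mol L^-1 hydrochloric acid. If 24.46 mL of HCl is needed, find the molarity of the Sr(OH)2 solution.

n(HCl) delivered = 0.07440 x 0.02446 = 0.001820 mol.
The reaction is 1 Sr(OH)2 + 2 HCl, so n(Sr(OH)2) = 0.001820 x 1/2 = 0.0009099 mol.
[Sr(OH)2] = 0.0009099 mol / 0.03024 L = 0.0301 M.

0.0301 M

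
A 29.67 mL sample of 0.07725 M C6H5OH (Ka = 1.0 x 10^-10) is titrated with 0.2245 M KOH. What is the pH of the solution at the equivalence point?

11.38

n(C6H5OH) = 0.07725 x 0.02967 = 0.002292 mol; V(KOH) at equivalence = 0.002292/0.2245 = 0.01021 L.
At equivalence all the acid is converted to C6H5O-; total volume = 0.02967 + 0.01021 = 0.03988 L, so [C6H5O-] = 0.002292/0.03988 = 0.05747 M.
Kb = Kw/Ka = 1.0e-14 / 1.0 x 10^-10 = 0.000100.
[OH^-] = sqrt(Kb x [C6H5O-]) = sqrt(0.000100 x 0.05747) = 0.00240 M.
pOH = 2.62, so pH = 14.00 - 2.62 = 11.38.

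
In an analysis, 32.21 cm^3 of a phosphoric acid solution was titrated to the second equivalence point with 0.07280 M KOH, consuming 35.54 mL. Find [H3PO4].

n(KOH) = 0.07280 x 0.03554 = 0.002587 mol.
At the second equivalence point, 2 mol OH^- react per mol H3PO4, so n(H3PO4) = 0.002587 / 2 = 0.001294 mol.
[H3PO4] = 0.001294 / 0.03221 L = 0.0402 M.

0.0402 M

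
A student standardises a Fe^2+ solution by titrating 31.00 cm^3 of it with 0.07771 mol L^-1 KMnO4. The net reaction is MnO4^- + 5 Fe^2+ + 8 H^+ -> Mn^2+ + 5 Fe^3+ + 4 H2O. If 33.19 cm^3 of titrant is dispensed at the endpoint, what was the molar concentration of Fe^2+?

0.416 M

n(KMnO4) = 0.07771 x 0.03319 = 0.002579 mol.
From the balanced equation, 1 mol KMnO4 reacts with 5 mol Fe^2+, so n(Fe^2+) = 0.002579 x 5/1 = 0.01290 mol.
[Fe^2+] = 0.01290 / 0.03100 L = 0.416 M.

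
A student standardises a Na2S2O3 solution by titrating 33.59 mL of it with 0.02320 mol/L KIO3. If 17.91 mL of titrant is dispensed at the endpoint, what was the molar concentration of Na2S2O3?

0.0742 M

n(KIO3) = 0.02320 x 0.01791 = 0.0004155 mol.
From the balanced equation, 1 mol KIO3 reacts with 6 mol Na2S2O3, so n(Na2S2O3) = 0.0004155 x 6/1 = 0.002493 mol.
[Na2S2O3] = 0.002493 / 0.03359 L = 0.0742 M.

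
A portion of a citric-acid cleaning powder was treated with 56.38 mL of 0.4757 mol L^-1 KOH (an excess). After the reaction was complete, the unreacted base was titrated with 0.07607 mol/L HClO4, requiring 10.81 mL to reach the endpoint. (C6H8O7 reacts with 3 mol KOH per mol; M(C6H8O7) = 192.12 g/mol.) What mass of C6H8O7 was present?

Total n(KOH) added = 0.4757 x 0.05638 = 0.02682 mol.
n(HClO4) used = 0.07607 x 0.01081 = 0.0008223 mol, which equals the excess n(KOH).
So n(KOH) consumed by the sample = 0.02682 - 0.0008223 = 0.02600 mol.
n(C6H8O7) = 0.02600 / 3 = 0.008666 mol.
mass = 0.008666 mol x 192.12 g/mol = 1.66 g.

1.66 g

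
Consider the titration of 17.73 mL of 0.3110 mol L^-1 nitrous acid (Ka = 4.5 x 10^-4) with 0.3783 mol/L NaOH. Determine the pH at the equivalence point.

8.29

n(HNO2) = 0.3110 x 0.01773 = 0.005514 mol; V(NaOH) at equivalence = 0.005514/0.3783 = 0.01458 L.
At equivalence all the acid is converted to NO2-; total volume = 0.01773 + 0.01458 = 0.03231 L, so [NO2-] = 0.005514/0.03231 = 0.1707 M.
Kb = Kw/Ka = 1.0e-14 / 4.5 x 10^-4 = 2.22e-11.
[OH^-] = sqrt(Kb x [NO2-]) = sqrt(2.22e-11 x 0.1707) = 1.95e-6 M.
pOH = 5.71, so pH = 14.00 - 5.71 = 8.29.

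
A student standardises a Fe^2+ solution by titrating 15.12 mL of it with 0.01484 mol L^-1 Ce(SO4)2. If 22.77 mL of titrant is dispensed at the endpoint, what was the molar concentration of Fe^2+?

0.0223 M

n(Ce(SO4)2) = 0.01484 x 0.02277 = 0.0003379 mol.
From the balanced equation, 1 mol Ce(SO4)2 reacts with 1 mol Fe^2+, so n(Fe^2+) = 0.0003379 x 1/1 = 0.0003379 mol.
[Fe^2+] = 0.0003379 / 0.01512 L = 0.0223 M.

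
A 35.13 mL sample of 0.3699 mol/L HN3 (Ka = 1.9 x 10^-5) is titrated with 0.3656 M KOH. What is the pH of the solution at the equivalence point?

n(HN3) = 0.3699 x 0.03513 = 0.01299 mol; V(KOH) at equivalence = 0.01299/0.3656 = 0.03554 L.
At equivalence all the acid is converted to N3-; total volume = 0.03513 + 0.03554 = 0.07067 L, so [N3-] = 0.01299/0.07067 = 0.1839 M.
Kb = Kw/Ka = 1.0e-14 / 1.9 x 10^-5 = 5.26e-10.
[OH^-] = sqrt(Kb x [N3-]) = sqrt(5.26e-10 x 0.1839) = 9.84e-6 M.
pOH = 5.01, so pH = 14.00 - 5.01 = 8.99.

8.99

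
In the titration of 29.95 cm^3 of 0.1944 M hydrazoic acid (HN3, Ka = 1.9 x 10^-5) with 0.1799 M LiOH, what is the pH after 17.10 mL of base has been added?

Initial n(HN3) = 0.1944 x 0.02995 = 0.005822 mol.
n(LiOH) added = 0.1799 x 0.01710 = 0.003076 mol, converting that many moles of HN3 to N3-.
Remaining n(HN3) = 0.002746 mol; n(N3-) = 0.003076 mol.
By Henderson-Hasselbalch, pH = pKa + log([A^-]/[HA]) = 4.72 + log(0.003076/0.002746) = 4.72 + (+0.05) = 4.77.

4.77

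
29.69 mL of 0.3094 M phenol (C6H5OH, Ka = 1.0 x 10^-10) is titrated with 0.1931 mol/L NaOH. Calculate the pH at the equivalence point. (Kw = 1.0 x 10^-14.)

11.54

n(C6H5OH) = 0.3094 x 0.02969 = 0.009186 mol; V(NaOH) at equivalence = 0.009186/0.1931 = 0.04757 L.
At equivalence all the acid is converted to C6H5O-; total volume = 0.02969 + 0.04757 = 0.07726 L, so [C6H5O-] = 0.009186/0.07726 = 0.1189 M.
Kb = Kw/Ka = 1.0e-14 / 1.0 x 10^-10 = 0.000100.
[OH^-] = sqrt(Kb x [C6H5O-]) = sqrt(0.000100 x 0.1189) = 0.00345 M.
pOH = 2.46, so pH = 14.00 - 2.46 = 11.54.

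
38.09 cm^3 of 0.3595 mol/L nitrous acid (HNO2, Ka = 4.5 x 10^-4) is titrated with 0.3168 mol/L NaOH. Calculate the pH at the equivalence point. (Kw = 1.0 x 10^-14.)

n(HNO2) = 0.3595 x 0.03809 = 0.01369 mol; V(NaOH) at equivalence = 0.01369/0.3168 = 0.04322 L.
At equivalence all the acid is converted to NO2-; total volume = 0.03809 + 0.04322 = 0.08131 L, so [NO2-] = 0.01369/0.08131 = 0.1684 M.
Kb = Kw/Ka = 1.0e-14 / 4.5 x 10^-4 = 2.22e-11.
[OH^-] = sqrt(Kb x [NO2-]) = sqrt(2.22e-11 x 0.1684) = 1.93e-6 M.
pOH = 5.71, so pH = 14.00 - 5.71 = 8.29.

8.29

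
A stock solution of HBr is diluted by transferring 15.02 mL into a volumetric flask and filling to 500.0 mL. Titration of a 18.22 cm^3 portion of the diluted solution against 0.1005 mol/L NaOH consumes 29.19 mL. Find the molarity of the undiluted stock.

5.36 M

n(NaOH) = 0.1005 x 0.02919 = 0.002934 mol.
n(HBr) in the aliquot = 0.002934 mol.
[diluted HBr] = 0.002934 / 0.01822 = 0.1610 M.
Dilution factor = 500.0/15.02 = 33.29, so [stock] = 0.1610 x 33.29 = 5.36 M.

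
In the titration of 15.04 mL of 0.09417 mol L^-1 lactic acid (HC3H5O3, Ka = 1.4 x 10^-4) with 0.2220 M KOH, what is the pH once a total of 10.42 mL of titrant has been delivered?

n(acid) = 0.09417 x 0.01504 = 0.001416 mol; n(KOH) added = 0.2220 x 0.01042 = 0.002313 mol.
Base is in excess by 0.002313 - 0.001416 = 0.0008969 mol in a total volume of 0.02546 L.
[OH^-] = 0.0008969/0.02546 = 0.03523 M, so pOH = 1.45 and pH = 14.00 - 1.45 = 12.55.

12.55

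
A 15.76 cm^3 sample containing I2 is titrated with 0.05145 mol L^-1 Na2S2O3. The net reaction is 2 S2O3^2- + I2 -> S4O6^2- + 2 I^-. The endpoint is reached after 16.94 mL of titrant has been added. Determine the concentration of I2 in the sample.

0.0277 M

n(Na2S2O3) = 0.05145 x 0.01694 = 0.0008716 mol.
From the balanced equation, 2 mol Na2S2O3 reacts with 1 mol I2, so n(I2) = 0.0008716 x 1/2 = 0.0004358 mol.
[I2] = 0.0004358 / 0.01576 L = 0.0277 M.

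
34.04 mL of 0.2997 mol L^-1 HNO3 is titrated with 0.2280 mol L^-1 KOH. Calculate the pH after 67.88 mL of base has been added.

12.71

n(acid) = 0.2997 x 0.03404 = 0.01020 mol; n(KOH) added = 0.2280 x 0.06788 = 0.01548 mol.
Base is in excess by 0.01548 - 0.01020 = 0.005275 mol in a total volume of 0.1019 L.
[OH^-] = 0.005275/0.1019 = 0.05175 M, so pOH = 1.29 and pH = 14.00 - 1.29 = 12.71.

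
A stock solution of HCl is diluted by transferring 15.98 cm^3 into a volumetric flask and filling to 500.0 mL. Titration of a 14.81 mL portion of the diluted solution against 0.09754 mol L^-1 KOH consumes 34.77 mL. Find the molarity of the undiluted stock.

n(KOH) = 0.09754 x 0.03477 = 0.003391 mol.
n(HCl) in the aliquot = 0.003391 mol.
[diluted HCl] = 0.003391 / 0.01481 = 0.2290 M.
Dilution factor = 500.0/15.98 = 31.29, so [stock] = 0.2290 x 31.29 = 7.17 M.

7.17 M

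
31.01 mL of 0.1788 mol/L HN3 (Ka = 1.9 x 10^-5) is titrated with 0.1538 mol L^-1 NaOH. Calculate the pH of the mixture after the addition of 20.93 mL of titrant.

Initial n(HN3) = 0.1788 x 0.03101 = 0.005545 mol.
n(NaOH) added = 0.1538 x 0.02093 = 0.003219 mol, converting that many moles of HN3 to N3-.
Remaining n(HN3) = 0.002326 mol; n(N3-) = 0.003219 mol.
By Henderson-Hasselbalch, pH = pKa + log([A^-]/[HA]) = 4.72 + log(0.003219/0.002326) = 4.72 + (+0.14) = 4.86.

4.86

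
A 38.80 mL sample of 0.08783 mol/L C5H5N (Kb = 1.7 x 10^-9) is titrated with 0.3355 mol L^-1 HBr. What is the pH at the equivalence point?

n(C5H5N) = 0.08783 x 0.03880 = 0.003408 mol; V(HBr) at equivalence = 0.003408/0.3355 = 0.01016 L.
At equivalence the base is fully converted to C5H5NH+; total volume = 0.04896 L, so [C5H5NH+] = 0.003408/0.04896 = 0.06961 M.
Ka(C5H5NH+) = Kw/Kb = 1.0e-14 / 1.7 x 10^-9 = 5.88e-6.
[H^+] = sqrt(Ka x [C5H5NH+]) = sqrt(5.88e-6 x 0.06961) = 0.000640 M.
pH = -log(0.000640) = 3.19.

3.19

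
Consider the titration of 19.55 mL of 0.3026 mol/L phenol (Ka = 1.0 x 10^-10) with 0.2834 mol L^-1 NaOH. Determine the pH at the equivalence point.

11.58

n(C6H5OH) = 0.3026 x 0.01955 = 0.005916 mol; V(NaOH) at equivalence = 0.005916/0.2834 = 0.02087 L.
At equivalence all the acid is converted to C6H5O-; total volume = 0.01955 + 0.02087 = 0.04042 L, so [C6H5O-] = 0.005916/0.04042 = 0.1463 M.
Kb = Kw/Ka = 1.0e-14 / 1.0 x 10^-10 = 0.000100.
[OH^-] = sqrt(Kb x [C6H5O-]) = sqrt(0.000100 x 0.1463) = 0.00383 M.
pOH = 2.42, so pH = 14.00 - 2.42 = 11.58.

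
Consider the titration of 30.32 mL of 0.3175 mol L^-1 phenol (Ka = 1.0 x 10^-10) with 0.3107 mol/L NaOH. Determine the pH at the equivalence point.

n(C6H5OH) = 0.3175 x 0.03032 = 0.009627 mol; V(NaOH) at equivalence = 0.009627/0.3107 = 0.03098 L.
At equivalence all the acid is converted to C6H5O-; total volume = 0.03032 + 0.03098 = 0.06130 L, so [C6H5O-] = 0.009627/0.06130 = 0.1570 M.
Kb = Kw/Ka = 1.0e-14 / 1.0 x 10^-10 = 0.000100.
[OH^-] = sqrt(Kb x [C6H5O-]) = sqrt(0.000100 x 0.1570) = 0.00396 M.
pOH = 2.40, so pH = 14.00 - 2.40 = 11.60.

11.60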